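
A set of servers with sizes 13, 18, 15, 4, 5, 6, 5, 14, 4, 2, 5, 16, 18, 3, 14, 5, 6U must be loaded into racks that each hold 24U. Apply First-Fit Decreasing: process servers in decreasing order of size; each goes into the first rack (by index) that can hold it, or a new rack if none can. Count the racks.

7

Sorted descending: 18, 18, 16, 15, 14, 14, 13, 6, 6, 5, 5, 5, 5, 4, 4, 3, 2.
Put 18U in rack 1; 6U remain.
Put 18U in rack 2; 6U remain.
Put 16U in rack 3; 8U remain.
Put 15U in rack 4; 9U remain.
Put 14U in rack 5; 10U remain.
Put 14U in rack 6; 10U remain.
Put 13U in rack 7; 11U remain.
Put 6U in rack 1; 0U remain.
Put 6U in rack 2; 0U remain.
Put 5U in rack 3; 3U remain.
Put 5U in rack 4; 4U remain.
Put 5U in rack 5; 5U remain.
Put 5U in rack 5; 0U remain.
Put 4U in rack 4; 0U remain.
Put 4U in rack 6; 6U remain.
Put 3U in rack 3; 0U remain.
Put 2U in rack 6; 4U remain.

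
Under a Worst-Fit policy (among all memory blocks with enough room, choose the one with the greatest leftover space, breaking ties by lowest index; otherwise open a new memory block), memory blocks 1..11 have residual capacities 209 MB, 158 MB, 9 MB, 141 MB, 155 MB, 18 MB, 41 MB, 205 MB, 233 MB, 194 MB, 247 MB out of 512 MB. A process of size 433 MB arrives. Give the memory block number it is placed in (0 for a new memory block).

0

No memory block has ≥ 433 MB free, so a new memory block is opened.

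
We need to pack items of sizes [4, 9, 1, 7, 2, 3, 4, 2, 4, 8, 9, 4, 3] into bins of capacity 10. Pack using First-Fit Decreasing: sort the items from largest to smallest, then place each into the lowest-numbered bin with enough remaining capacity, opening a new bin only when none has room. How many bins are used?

Sorted descending: 9, 9, 8, 7, 4, 4, 4, 4, 3, 3, 2, 2, 1.
9 → bin 1 (remaining 1)
9 → bin 2 (remaining 1)
8 → bin 3 (remaining 2)
7 → bin 4 (remaining 3)
4 → bin 5 (remaining 6)
4 → bin 5 (remaining 2)
4 → bin 6 (remaining 6)
4 → bin 6 (remaining 2)
3 → bin 4 (remaining 0)
3 → bin 7 (remaining 7)
2 → bin 3 (remaining 0)
2 → bin 5 (remaining 0)
1 → bin 1 (remaining 0)

7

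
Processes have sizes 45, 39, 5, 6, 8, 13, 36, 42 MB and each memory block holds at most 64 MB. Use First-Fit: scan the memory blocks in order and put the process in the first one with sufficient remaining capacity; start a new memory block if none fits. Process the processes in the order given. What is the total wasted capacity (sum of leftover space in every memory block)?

Put 45 MB in memory block 1; 19 MB remain.
Put 39 MB in memory block 2; 25 MB remain.
Put 5 MB in memory block 1; 14 MB remain.
Put 6 MB in memory block 1; 8 MB remain.
Put 8 MB in memory block 1; 0 MB remain.
Put 13 MB in memory block 2; 12 MB remain.
Put 36 MB in memory block 3; 28 MB remain.
Put 42 MB in memory block 4; 22 MB remain.
4 memory blocks × 64 MB = 256 MB; used 194 MB; unused 62 MB.

62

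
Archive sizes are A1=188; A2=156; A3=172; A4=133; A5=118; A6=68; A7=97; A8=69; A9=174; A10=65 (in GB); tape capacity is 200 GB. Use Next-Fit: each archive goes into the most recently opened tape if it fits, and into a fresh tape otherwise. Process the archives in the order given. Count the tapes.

A1 (188 GB) → tape 1 (remaining 12 GB)
A2 (156 GB) → tape 2 (remaining 44 GB)
A3 (172 GB) → tape 3 (remaining 28 GB)
A4 (133 GB) → tape 4 (remaining 67 GB)
A5 (118 GB) → tape 5 (remaining 82 GB)
A6 (68 GB) → tape 5 (remaining 14 GB)
A7 (97 GB) → tape 6 (remaining 103 GB)
A8 (69 GB) → tape 6 (remaining 34 GB)
A9 (174 GB) → tape 7 (remaining 26 GB)
A10 (65 GB) → tape 8 (remaining 135 GB)
Final tapes: [188] [156] [172] [133] [118,68] [97,69] [174] [65].

8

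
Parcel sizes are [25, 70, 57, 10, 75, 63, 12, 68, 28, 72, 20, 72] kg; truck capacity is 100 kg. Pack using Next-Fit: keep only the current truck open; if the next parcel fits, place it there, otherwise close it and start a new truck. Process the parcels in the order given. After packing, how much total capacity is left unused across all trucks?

25 kg → truck 1 (remaining 75 kg)
70 kg → truck 1 (remaining 5 kg)
57 kg → truck 2 (remaining 43 kg)
10 kg → truck 2 (remaining 33 kg)
75 kg → truck 3 (remaining 25 kg)
63 kg → truck 4 (remaining 37 kg)
12 kg → truck 4 (remaining 25 kg)
68 kg → truck 5 (remaining 32 kg)
28 kg → truck 5 (remaining 4 kg)
72 kg → truck 6 (remaining 28 kg)
20 kg → truck 6 (remaining 8 kg)
72 kg → truck 7 (remaining 28 kg)
7 trucks × 100 kg = 700 kg; used 572 kg; unused 128 kg.

128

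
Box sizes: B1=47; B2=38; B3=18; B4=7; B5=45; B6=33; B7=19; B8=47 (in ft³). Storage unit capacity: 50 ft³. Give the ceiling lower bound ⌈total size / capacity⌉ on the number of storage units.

Total size = 47 + 38 + 18 + 7 + 45 + 33 + 19 + 47 = 254 ft³.
⌈254 / 50⌉ = 6.

6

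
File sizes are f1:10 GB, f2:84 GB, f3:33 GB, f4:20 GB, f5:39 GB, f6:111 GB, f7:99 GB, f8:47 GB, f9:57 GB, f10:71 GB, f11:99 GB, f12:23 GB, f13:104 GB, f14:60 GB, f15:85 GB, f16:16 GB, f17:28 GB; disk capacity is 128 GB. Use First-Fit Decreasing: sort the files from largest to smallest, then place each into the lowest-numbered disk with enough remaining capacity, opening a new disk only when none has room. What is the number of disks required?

8

Sorted descending: 111, 104, 99, 99, 85, 84, 71, 60, 57, 47, 39, 33, 28, 23, 20, 16, 10.
disk 1: place 111 GB, 17 GB left
disk 2: place 104 GB, 24 GB left
disk 3: place 99 GB, 29 GB left
disk 4: place 99 GB, 29 GB left
disk 5: place 85 GB, 43 GB left
disk 6: place 84 GB, 44 GB left
disk 7: place 71 GB, 57 GB left
disk 8: place 60 GB, 68 GB left
disk 7: place 57 GB, 0 GB left
disk 8: place 47 GB, 21 GB left
disk 5: place 39 GB, 4 GB left
disk 6: place 33 GB, 11 GB left
disk 3: place 28 GB, 1 GB left
disk 2: place 23 GB, 1 GB left
disk 4: place 20 GB, 9 GB left
disk 1: place 16 GB, 1 GB left
disk 6: place 10 GB, 1 GB left
Final disks: [111,16] [104,23] [99,28] [99,20] [85,39] [84,33,10] [71,57] [60,47].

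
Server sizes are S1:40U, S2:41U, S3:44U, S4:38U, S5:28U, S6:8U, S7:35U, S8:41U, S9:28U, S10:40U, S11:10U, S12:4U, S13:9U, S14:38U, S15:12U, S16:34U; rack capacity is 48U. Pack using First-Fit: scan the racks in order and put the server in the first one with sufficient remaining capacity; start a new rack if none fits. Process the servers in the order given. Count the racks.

S1 (40U) → rack 1 (remaining 8U)
S2 (41U) → rack 2 (remaining 7U)
S3 (44U) → rack 3 (remaining 4U)
S4 (38U) → rack 4 (remaining 10U)
S5 (28U) → rack 5 (remaining 20U)
S6 (8U) → rack 1 (remaining 0U)
S7 (35U) → rack 6 (remaining 13U)
S8 (41U) → rack 7 (remaining 7U)
S9 (28U) → rack 8 (remaining 20U)
S10 (40U) → rack 9 (remaining 8U)
S11 (10U) → rack 4 (remaining 0U)
S12 (4U) → rack 2 (remaining 3U)
S13 (9U) → rack 5 (remaining 11U)
S14 (38U) → rack 10 (remaining 10U)
S15 (12U) → rack 6 (remaining 1U)
S16 (34U) → rack 11 (remaining 14U)
Final racks: [40,8] [41,4] [44] [38,10] [28,9] [35,12] [41] [28] [40] [38] [34].

11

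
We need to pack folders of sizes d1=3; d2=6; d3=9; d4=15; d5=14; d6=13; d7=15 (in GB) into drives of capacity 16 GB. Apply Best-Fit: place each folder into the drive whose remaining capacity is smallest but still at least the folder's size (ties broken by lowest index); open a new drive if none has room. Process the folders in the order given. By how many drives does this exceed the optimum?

1

Best-Fit: [3,6] [9] [15] [14] [13] [15] → 6 drives.
Total size 75 GB; any packing needs at least ⌈75/16⌉ = 5 drives.
An optimal packing achieves that bound: [15] [15] [14] [13,3] [9,6] → 5 drives.
Excess: 6 − 5 = 1.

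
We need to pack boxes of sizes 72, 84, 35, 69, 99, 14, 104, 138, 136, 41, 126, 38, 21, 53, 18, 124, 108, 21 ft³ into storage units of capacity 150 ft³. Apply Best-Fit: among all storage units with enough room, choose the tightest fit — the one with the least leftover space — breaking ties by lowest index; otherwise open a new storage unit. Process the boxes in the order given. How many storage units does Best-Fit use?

72 ft³ → storage unit 1 (remaining 78 ft³)
84 ft³ → storage unit 2 (remaining 66 ft³)
35 ft³ → storage unit 2 (remaining 31 ft³)
69 ft³ → storage unit 1 (remaining 9 ft³)
99 ft³ → storage unit 3 (remaining 51 ft³)
14 ft³ → storage unit 2 (remaining 17 ft³)
104 ft³ → storage unit 4 (remaining 46 ft³)
138 ft³ → storage unit 5 (remaining 12 ft³)
136 ft³ → storage unit 6 (remaining 14 ft³)
41 ft³ → storage unit 4 (remaining 5 ft³)
126 ft³ → storage unit 7 (remaining 24 ft³)
38 ft³ → storage unit 3 (remaining 13 ft³)
21 ft³ → storage unit 7 (remaining 3 ft³)
53 ft³ → storage unit 8 (remaining 97 ft³)
18 ft³ → storage unit 8 (remaining 79 ft³)
124 ft³ → storage unit 9 (remaining 26 ft³)
108 ft³ → storage unit 10 (remaining 42 ft³)
21 ft³ → storage unit 9 (remaining 5 ft³)

10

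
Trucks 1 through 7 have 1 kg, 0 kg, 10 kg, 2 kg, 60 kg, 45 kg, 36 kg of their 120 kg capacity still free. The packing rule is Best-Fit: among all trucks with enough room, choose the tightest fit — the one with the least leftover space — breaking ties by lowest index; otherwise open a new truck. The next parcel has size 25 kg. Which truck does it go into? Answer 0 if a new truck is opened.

7

Trucks with room: truck 5 (60 kg), truck 6 (45 kg), truck 7 (36 kg).
Tightest fit is truck 7 with 36 kg free.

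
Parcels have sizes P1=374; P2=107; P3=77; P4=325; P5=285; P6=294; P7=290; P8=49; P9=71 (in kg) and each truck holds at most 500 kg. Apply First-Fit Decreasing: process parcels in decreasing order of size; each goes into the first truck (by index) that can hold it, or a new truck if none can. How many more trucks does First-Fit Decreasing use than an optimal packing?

First-Fit Decreasing: [374,107] [325,77,71] [294,49] [290] [285] → 5 trucks.
5 parcels exceed 250 kg (half the capacity), and no two of those can share a truck, so at least 5 trucks are needed.
So 5 is already optimal.

0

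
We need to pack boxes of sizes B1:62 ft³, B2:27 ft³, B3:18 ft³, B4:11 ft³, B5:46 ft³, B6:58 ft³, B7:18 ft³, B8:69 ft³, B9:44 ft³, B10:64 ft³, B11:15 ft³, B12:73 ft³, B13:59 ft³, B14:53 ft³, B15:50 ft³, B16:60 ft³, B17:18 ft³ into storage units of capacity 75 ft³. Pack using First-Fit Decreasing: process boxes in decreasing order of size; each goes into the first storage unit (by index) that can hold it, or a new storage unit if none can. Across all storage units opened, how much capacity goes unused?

Sorted descending: 73, 69, 64, 62, 60, 59, 58, 53, 50, 46, 44, 27, 18, 18, 18, 15, 11.
Put 73 ft³ in storage unit 1; 2 ft³ remain.
Put 69 ft³ in storage unit 2; 6 ft³ remain.
Put 64 ft³ in storage unit 3; 11 ft³ remain.
Put 62 ft³ in storage unit 4; 13 ft³ remain.
Put 60 ft³ in storage unit 5; 15 ft³ remain.
Put 59 ft³ in storage unit 6; 16 ft³ remain.
Put 58 ft³ in storage unit 7; 17 ft³ remain.
Put 53 ft³ in storage unit 8; 22 ft³ remain.
Put 50 ft³ in storage unit 9; 25 ft³ remain.
Put 46 ft³ in storage unit 10; 29 ft³ remain.
Put 44 ft³ in storage unit 11; 31 ft³ remain.
Put 27 ft³ in storage unit 10; 2 ft³ remain.
Put 18 ft³ in storage unit 8; 4 ft³ remain.
Put 18 ft³ in storage unit 9; 7 ft³ remain.
Put 18 ft³ in storage unit 11; 13 ft³ remain.
Put 15 ft³ in storage unit 5; 0 ft³ remain.
Put 11 ft³ in storage unit 3; 0 ft³ remain.
11 storage units × 75 ft³ = 825 ft³; used 745 ft³; unused 80 ft³.

80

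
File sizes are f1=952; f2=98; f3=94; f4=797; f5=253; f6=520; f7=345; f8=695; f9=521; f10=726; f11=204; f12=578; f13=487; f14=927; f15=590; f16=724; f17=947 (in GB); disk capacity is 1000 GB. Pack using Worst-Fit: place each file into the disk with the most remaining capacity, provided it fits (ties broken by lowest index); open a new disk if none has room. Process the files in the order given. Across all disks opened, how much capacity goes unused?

2542

Put f1 (952 GB) in disk 1; 48 GB remain.
Put f2 (98 GB) in disk 2; 902 GB remain.
Put f3 (94 GB) in disk 2; 808 GB remain.
Put f4 (797 GB) in disk 2; 11 GB remain.
Put f5 (253 GB) in disk 3; 747 GB remain.
Put f6 (520 GB) in disk 3; 227 GB remain.
Put f7 (345 GB) in disk 4; 655 GB remain.
Put f8 (695 GB) in disk 5; 305 GB remain.
Put f9 (521 GB) in disk 4; 134 GB remain.
Put f10 (726 GB) in disk 6; 274 GB remain.
Put f11 (204 GB) in disk 5; 101 GB remain.
Put f12 (578 GB) in disk 7; 422 GB remain.
Put f13 (487 GB) in disk 8; 513 GB remain.
Put f14 (927 GB) in disk 9; 73 GB remain.
Put f15 (590 GB) in disk 10; 410 GB remain.
Put f16 (724 GB) in disk 11; 276 GB remain.
Put f17 (947 GB) in disk 12; 53 GB remain.
12 disks × 1000 GB = 12000 GB; used 9458 GB; unused 2542 GB.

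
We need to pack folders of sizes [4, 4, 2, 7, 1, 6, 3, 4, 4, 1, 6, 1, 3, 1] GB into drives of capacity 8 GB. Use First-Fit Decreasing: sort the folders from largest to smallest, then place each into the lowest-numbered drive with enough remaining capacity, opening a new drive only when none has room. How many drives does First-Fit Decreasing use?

6 drives

Sorted descending: 7, 6, 6, 4, 4, 4, 4, 3, 3, 2, 1, 1, 1, 1.
drive 1: place 7 GB, 1 GB left
drive 2: place 6 GB, 2 GB left
drive 3: place 6 GB, 2 GB left
drive 4: place 4 GB, 4 GB left
drive 4: place 4 GB, 0 GB left
drive 5: place 4 GB, 4 GB left
drive 5: place 4 GB, 0 GB left
drive 6: place 3 GB, 5 GB left
drive 6: place 3 GB, 2 GB left
drive 2: place 2 GB, 0 GB left
drive 1: place 1 GB, 0 GB left
drive 3: place 1 GB, 1 GB left
drive 3: place 1 GB, 0 GB left
drive 6: place 1 GB, 1 GB left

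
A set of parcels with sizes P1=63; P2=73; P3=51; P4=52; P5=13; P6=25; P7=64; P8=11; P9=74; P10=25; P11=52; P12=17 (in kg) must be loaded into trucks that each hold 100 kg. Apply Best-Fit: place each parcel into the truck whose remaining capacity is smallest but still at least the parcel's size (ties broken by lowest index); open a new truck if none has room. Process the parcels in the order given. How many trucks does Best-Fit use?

7

truck 1: place P1 (63 kg), 37 kg left
truck 2: place P2 (73 kg), 27 kg left
truck 3: place P3 (51 kg), 49 kg left
truck 4: place P4 (52 kg), 48 kg left
truck 2: place P5 (13 kg), 14 kg left
truck 1: place P6 (25 kg), 12 kg left
truck 5: place P7 (64 kg), 36 kg left
truck 1: place P8 (11 kg), 1 kg left
truck 6: place P9 (74 kg), 26 kg left
truck 6: place P10 (25 kg), 1 kg left
truck 7: place P11 (52 kg), 48 kg left
truck 5: place P12 (17 kg), 19 kg left
Final trucks: [63,25,11] [73,13] [51] [52] [64,17] [74,25] [52].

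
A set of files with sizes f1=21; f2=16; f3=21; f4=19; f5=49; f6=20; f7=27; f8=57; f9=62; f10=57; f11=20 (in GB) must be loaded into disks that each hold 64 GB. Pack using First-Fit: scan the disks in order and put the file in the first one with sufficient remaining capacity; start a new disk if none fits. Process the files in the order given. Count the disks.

7

Put f1 (21 GB) in disk 1; 43 GB remain.
Put f2 (16 GB) in disk 1; 27 GB remain.
Put f3 (21 GB) in disk 1; 6 GB remain.
Put f4 (19 GB) in disk 2; 45 GB remain.
Put f5 (49 GB) in disk 3; 15 GB remain.
Put f6 (20 GB) in disk 2; 25 GB remain.
Put f7 (27 GB) in disk 4; 37 GB remain.
Put f8 (57 GB) in disk 5; 7 GB remain.
Put f9 (62 GB) in disk 6; 2 GB remain.
Put f10 (57 GB) in disk 7; 7 GB remain.
Put f11 (20 GB) in disk 2; 5 GB remain.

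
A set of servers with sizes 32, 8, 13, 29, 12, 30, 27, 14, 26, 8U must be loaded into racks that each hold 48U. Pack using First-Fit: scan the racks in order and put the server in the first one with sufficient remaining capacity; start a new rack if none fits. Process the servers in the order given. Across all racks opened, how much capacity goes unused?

41

rack 1: place 32U, 16U left
rack 1: place 8U, 8U left
rack 2: place 13U, 35U left
rack 2: place 29U, 6U left
rack 3: place 12U, 36U left
rack 3: place 30U, 6U left
rack 4: place 27U, 21U left
rack 4: place 14U, 7U left
rack 5: place 26U, 22U left
rack 1: place 8U, 0U left
5 racks × 48U = 240U; used 199U; unused 41U.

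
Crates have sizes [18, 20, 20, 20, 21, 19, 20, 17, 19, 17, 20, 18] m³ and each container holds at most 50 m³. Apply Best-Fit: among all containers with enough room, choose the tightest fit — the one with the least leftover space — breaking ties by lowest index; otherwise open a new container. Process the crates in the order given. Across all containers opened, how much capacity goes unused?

71

Put 18 m³ in container 1; 32 m³ remain.
Put 20 m³ in container 1; 12 m³ remain.
Put 20 m³ in container 2; 30 m³ remain.
Put 20 m³ in container 2; 10 m³ remain.
Put 21 m³ in container 3; 29 m³ remain.
Put 19 m³ in container 3; 10 m³ remain.
Put 20 m³ in container 4; 30 m³ remain.
Put 17 m³ in container 4; 13 m³ remain.
Put 19 m³ in container 5; 31 m³ remain.
Put 17 m³ in container 5; 14 m³ remain.
Put 20 m³ in container 6; 30 m³ remain.
Put 18 m³ in container 6; 12 m³ remain.
6 containers × 50 m³ = 300 m³; used 229 m³; unused 71 m³.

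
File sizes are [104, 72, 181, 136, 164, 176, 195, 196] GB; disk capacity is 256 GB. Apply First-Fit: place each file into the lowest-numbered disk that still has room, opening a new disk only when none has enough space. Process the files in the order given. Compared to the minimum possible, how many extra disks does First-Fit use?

First-Fit: [104,72] [181] [136] [164] [176] [195] [196] → 7 disks.
6 files exceed 128 GB (half the capacity), and no two of those can share a disk, so at least 6 disks are needed.
An optimal packing achieves that bound: [196] [195] [181,72] [176] [164] [136,104] → 6 disks.
Excess: 7 − 6 = 1.

1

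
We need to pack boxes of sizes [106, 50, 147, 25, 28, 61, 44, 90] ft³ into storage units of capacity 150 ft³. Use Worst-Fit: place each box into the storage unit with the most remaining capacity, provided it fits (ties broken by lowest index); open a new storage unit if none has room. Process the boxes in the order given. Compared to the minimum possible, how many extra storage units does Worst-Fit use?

1

Worst-Fit: [106] [50,25,28] [147] [61,44] [90] → 5 storage units.
Total size 551 ft³; any packing needs at least ⌈551/150⌉ = 4 storage units.
An optimal packing achieves that bound: [147] [106,44] [90,50] [61,28,25] → 4 storage units.
Excess: 5 − 4 = 1.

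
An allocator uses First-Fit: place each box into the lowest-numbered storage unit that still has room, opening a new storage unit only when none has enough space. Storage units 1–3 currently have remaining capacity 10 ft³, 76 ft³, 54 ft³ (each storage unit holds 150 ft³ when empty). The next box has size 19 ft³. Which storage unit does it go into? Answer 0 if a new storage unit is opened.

2

Storage units with room: storage unit 2 (76 ft³), storage unit 3 (54 ft³).
The first with room is storage unit 2.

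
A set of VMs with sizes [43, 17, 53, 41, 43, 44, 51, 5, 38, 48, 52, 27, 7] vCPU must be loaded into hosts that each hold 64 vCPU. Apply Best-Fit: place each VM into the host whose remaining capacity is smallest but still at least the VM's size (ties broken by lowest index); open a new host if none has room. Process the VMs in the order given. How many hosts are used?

10

host 1: place 43 vCPU, 21 vCPU left
host 1: place 17 vCPU, 4 vCPU left
host 2: place 53 vCPU, 11 vCPU left
host 3: place 41 vCPU, 23 vCPU left
host 4: place 43 vCPU, 21 vCPU left
host 5: place 44 vCPU, 20 vCPU left
host 6: place 51 vCPU, 13 vCPU left
host 2: place 5 vCPU, 6 vCPU left
host 7: place 38 vCPU, 26 vCPU left
host 8: place 48 vCPU, 16 vCPU left
host 9: place 52 vCPU, 12 vCPU left
host 10: place 27 vCPU, 37 vCPU left
host 9: place 7 vCPU, 5 vCPU left
Final hosts: [43,17] [53,5] [41] [43] [44] [51] [38] [48] [52,7] [27].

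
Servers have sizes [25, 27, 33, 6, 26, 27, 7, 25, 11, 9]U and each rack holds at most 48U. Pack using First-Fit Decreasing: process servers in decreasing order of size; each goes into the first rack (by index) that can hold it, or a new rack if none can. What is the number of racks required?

6

Sorted descending: 33, 27, 27, 26, 25, 25, 11, 9, 7, 6.
33U → rack 1 (remaining 15U)
27U → rack 2 (remaining 21U)
27U → rack 3 (remaining 21U)
26U → rack 4 (remaining 22U)
25U → rack 5 (remaining 23U)
25U → rack 6 (remaining 23U)
11U → rack 1 (remaining 4U)
9U → rack 2 (remaining 12U)
7U → rack 2 (remaining 5U)
6U → rack 3 (remaining 15U)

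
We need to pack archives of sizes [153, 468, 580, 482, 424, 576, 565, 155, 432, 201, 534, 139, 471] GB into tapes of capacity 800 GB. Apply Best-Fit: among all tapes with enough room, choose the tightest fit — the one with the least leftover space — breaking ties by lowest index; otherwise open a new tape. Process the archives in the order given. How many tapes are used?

9 tapes

tape 1: place 153 GB, 647 GB left
tape 1: place 468 GB, 179 GB left
tape 2: place 580 GB, 220 GB left
tape 3: place 482 GB, 318 GB left
tape 4: place 424 GB, 376 GB left
tape 5: place 576 GB, 224 GB left
tape 6: place 565 GB, 235 GB left
tape 1: place 155 GB, 24 GB left
tape 7: place 432 GB, 368 GB left
tape 2: place 201 GB, 19 GB left
tape 8: place 534 GB, 266 GB left
tape 5: place 139 GB, 85 GB left
tape 9: place 471 GB, 329 GB left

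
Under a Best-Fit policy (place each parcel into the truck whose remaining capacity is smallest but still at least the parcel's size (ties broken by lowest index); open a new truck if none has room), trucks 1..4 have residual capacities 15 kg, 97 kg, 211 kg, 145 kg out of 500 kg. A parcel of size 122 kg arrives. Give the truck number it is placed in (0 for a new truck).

4

Trucks with room: truck 3 (211 kg), truck 4 (145 kg).
Tightest fit is truck 4 with 145 kg free.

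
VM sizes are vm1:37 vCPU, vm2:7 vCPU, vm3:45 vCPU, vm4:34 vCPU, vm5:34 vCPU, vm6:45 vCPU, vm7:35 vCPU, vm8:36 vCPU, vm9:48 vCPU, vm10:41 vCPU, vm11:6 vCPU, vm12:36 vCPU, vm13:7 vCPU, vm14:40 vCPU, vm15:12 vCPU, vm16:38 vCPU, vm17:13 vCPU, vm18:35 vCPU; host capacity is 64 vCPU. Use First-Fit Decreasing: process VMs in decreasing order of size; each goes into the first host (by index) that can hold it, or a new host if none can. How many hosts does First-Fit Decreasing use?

13

Sorted descending: 48, 45, 45, 41, 40, 38, 37, 36, 36, 35, 35, 34, 34, 13, 12, 7, 7, 6.
Put 48 vCPU in host 1; 16 vCPU remain.
Put 45 vCPU in host 2; 19 vCPU remain.
Put 45 vCPU in host 3; 19 vCPU remain.
Put 41 vCPU in host 4; 23 vCPU remain.
Put 40 vCPU in host 5; 24 vCPU remain.
Put 38 vCPU in host 6; 26 vCPU remain.
Put 37 vCPU in host 7; 27 vCPU remain.
Put 36 vCPU in host 8; 28 vCPU remain.
Put 36 vCPU in host 9; 28 vCPU remain.
Put 35 vCPU in host 10; 29 vCPU remain.
Put 35 vCPU in host 11; 29 vCPU remain.
Put 34 vCPU in host 12; 30 vCPU remain.
Put 34 vCPU in host 13; 30 vCPU remain.
Put 13 vCPU in host 1; 3 vCPU remain.
Put 12 vCPU in host 2; 7 vCPU remain.
Put 7 vCPU in host 2; 0 vCPU remain.
Put 7 vCPU in host 3; 12 vCPU remain.
Put 6 vCPU in host 3; 6 vCPU remain.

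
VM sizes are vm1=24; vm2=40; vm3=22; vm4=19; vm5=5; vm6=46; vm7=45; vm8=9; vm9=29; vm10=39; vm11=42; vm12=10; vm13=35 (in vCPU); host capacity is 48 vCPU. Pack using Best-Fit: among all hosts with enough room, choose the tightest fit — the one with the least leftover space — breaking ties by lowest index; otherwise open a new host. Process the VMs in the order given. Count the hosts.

vm1 (24 vCPU) → host 1 (remaining 24 vCPU)
vm2 (40 vCPU) → host 2 (remaining 8 vCPU)
vm3 (22 vCPU) → host 1 (remaining 2 vCPU)
vm4 (19 vCPU) → host 3 (remaining 29 vCPU)
vm5 (5 vCPU) → host 2 (remaining 3 vCPU)
vm6 (46 vCPU) → host 4 (remaining 2 vCPU)
vm7 (45 vCPU) → host 5 (remaining 3 vCPU)
vm8 (9 vCPU) → host 3 (remaining 20 vCPU)
vm9 (29 vCPU) → host 6 (remaining 19 vCPU)
vm10 (39 vCPU) → host 7 (remaining 9 vCPU)
vm11 (42 vCPU) → host 8 (remaining 6 vCPU)
vm12 (10 vCPU) → host 6 (remaining 9 vCPU)
vm13 (35 vCPU) → host 9 (remaining 13 vCPU)

9 hosts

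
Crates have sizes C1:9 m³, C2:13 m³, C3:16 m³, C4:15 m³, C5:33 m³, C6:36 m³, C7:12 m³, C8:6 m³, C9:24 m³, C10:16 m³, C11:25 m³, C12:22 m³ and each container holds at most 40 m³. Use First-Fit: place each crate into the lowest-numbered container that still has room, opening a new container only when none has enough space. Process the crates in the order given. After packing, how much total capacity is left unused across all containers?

53

Put C1 (9 m³) in container 1; 31 m³ remain.
Put C2 (13 m³) in container 1; 18 m³ remain.
Put C3 (16 m³) in container 1; 2 m³ remain.
Put C4 (15 m³) in container 2; 25 m³ remain.
Put C5 (33 m³) in container 3; 7 m³ remain.
Put C6 (36 m³) in container 4; 4 m³ remain.
Put C7 (12 m³) in container 2; 13 m³ remain.
Put C8 (6 m³) in container 2; 7 m³ remain.
Put C9 (24 m³) in container 5; 16 m³ remain.
Put C10 (16 m³) in container 5; 0 m³ remain.
Put C11 (25 m³) in container 6; 15 m³ remain.
Put C12 (22 m³) in container 7; 18 m³ remain.
7 containers × 40 m³ = 280 m³; used 227 m³; unused 53 m³.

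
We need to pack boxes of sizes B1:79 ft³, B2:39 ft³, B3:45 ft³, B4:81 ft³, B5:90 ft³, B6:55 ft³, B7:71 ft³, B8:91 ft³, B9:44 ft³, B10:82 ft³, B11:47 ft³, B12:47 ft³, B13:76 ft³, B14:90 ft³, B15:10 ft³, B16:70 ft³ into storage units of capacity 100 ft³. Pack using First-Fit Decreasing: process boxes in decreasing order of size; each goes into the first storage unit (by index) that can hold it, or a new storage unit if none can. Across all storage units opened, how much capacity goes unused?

183

Sorted descending: 91, 90, 90, 82, 81, 79, 76, 71, 70, 55, 47, 47, 45, 44, 39, 10.
Put 91 ft³ in storage unit 1; 9 ft³ remain.
Put 90 ft³ in storage unit 2; 10 ft³ remain.
Put 90 ft³ in storage unit 3; 10 ft³ remain.
Put 82 ft³ in storage unit 4; 18 ft³ remain.
Put 81 ft³ in storage unit 5; 19 ft³ remain.
Put 79 ft³ in storage unit 6; 21 ft³ remain.
Put 76 ft³ in storage unit 7; 24 ft³ remain.
Put 71 ft³ in storage unit 8; 29 ft³ remain.
Put 70 ft³ in storage unit 9; 30 ft³ remain.
Put 55 ft³ in storage unit 10; 45 ft³ remain.
Put 47 ft³ in storage unit 11; 53 ft³ remain.
Put 47 ft³ in storage unit 11; 6 ft³ remain.
Put 45 ft³ in storage unit 10; 0 ft³ remain.
Put 44 ft³ in storage unit 12; 56 ft³ remain.
Put 39 ft³ in storage unit 12; 17 ft³ remain.
Put 10 ft³ in storage unit 2; 0 ft³ remain.
12 storage units × 100 ft³ = 1200 ft³; used 1017 ft³; unused 183 ft³.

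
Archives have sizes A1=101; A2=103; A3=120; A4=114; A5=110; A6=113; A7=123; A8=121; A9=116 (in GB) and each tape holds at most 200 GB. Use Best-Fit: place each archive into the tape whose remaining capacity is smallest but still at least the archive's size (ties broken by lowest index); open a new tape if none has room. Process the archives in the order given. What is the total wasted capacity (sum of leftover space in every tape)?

A1 (101 GB) → tape 1 (remaining 99 GB)
A2 (103 GB) → tape 2 (remaining 97 GB)
A3 (120 GB) → tape 3 (remaining 80 GB)
A4 (114 GB) → tape 4 (remaining 86 GB)
A5 (110 GB) → tape 5 (remaining 90 GB)
A6 (113 GB) → tape 6 (remaining 87 GB)
A7 (123 GB) → tape 7 (remaining 77 GB)
A8 (121 GB) → tape 8 (remaining 79 GB)
A9 (116 GB) → tape 9 (remaining 84 GB)
9 tapes × 200 GB = 1800 GB; used 1021 GB; unused 779 GB.

779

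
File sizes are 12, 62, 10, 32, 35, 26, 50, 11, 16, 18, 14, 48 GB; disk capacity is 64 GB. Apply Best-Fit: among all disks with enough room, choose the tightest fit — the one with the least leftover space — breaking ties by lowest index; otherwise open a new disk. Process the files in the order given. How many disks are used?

6 disks

Put 12 GB in disk 1; 52 GB remain.
Put 62 GB in disk 2; 2 GB remain.
Put 10 GB in disk 1; 42 GB remain.
Put 32 GB in disk 1; 10 GB remain.
Put 35 GB in disk 3; 29 GB remain.
Put 26 GB in disk 3; 3 GB remain.
Put 50 GB in disk 4; 14 GB remain.
Put 11 GB in disk 4; 3 GB remain.
Put 16 GB in disk 5; 48 GB remain.
Put 18 GB in disk 5; 30 GB remain.
Put 14 GB in disk 5; 16 GB remain.
Put 48 GB in disk 6; 16 GB remain.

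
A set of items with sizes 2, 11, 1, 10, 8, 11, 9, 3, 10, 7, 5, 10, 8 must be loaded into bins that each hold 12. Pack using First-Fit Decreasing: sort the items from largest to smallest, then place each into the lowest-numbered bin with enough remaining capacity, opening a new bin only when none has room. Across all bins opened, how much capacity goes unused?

13

Sorted descending: 11, 11, 10, 10, 10, 9, 8, 8, 7, 5, 3, 2, 1.
11 → bin 1 (remaining 1)
11 → bin 2 (remaining 1)
10 → bin 3 (remaining 2)
10 → bin 4 (remaining 2)
10 → bin 5 (remaining 2)
9 → bin 6 (remaining 3)
8 → bin 7 (remaining 4)
8 → bin 8 (remaining 4)
7 → bin 9 (remaining 5)
5 → bin 9 (remaining 0)
3 → bin 6 (remaining 0)
2 → bin 3 (remaining 0)
1 → bin 1 (remaining 0)
9 bins × 12 = 108; used 95; unused 13.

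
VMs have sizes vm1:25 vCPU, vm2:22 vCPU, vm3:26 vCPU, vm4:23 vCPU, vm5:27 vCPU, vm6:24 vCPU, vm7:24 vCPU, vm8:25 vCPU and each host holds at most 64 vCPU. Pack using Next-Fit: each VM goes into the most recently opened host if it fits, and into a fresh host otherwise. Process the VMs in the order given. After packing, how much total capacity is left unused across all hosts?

60

host 1: place vm1 (25 vCPU), 39 vCPU left
host 1: place vm2 (22 vCPU), 17 vCPU left
host 2: place vm3 (26 vCPU), 38 vCPU left
host 2: place vm4 (23 vCPU), 15 vCPU left
host 3: place vm5 (27 vCPU), 37 vCPU left
host 3: place vm6 (24 vCPU), 13 vCPU left
host 4: place vm7 (24 vCPU), 40 vCPU left
host 4: place vm8 (25 vCPU), 15 vCPU left
4 hosts × 64 vCPU = 256 vCPU; used 196 vCPU; unused 60 vCPU.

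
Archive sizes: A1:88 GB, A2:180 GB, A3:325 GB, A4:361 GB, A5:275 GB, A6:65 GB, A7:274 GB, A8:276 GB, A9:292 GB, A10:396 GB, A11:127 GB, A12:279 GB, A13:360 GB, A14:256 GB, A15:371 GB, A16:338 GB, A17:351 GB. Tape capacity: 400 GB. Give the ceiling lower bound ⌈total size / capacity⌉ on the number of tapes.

Total size = 88 + 180 + 325 + 361 + 275 + 65 + 274 + 276 + 292 + 396 + 127 + 279 + 360 + 256 + 371 + 338 + 351 = 4614 GB.
⌈4614 / 400⌉ = 12.

12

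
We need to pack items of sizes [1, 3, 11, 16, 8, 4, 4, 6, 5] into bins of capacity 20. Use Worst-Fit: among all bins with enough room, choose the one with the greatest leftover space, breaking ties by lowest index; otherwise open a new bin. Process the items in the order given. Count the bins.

bin 1: place 1, 19 left
bin 1: place 3, 16 left
bin 1: place 11, 5 left
bin 2: place 16, 4 left
bin 3: place 8, 12 left
bin 3: place 4, 8 left
bin 3: place 4, 4 left
bin 4: place 6, 14 left
bin 4: place 5, 9 left
Final bins: [1,3,11] [16] [8,4,4] [6,5].

4 bins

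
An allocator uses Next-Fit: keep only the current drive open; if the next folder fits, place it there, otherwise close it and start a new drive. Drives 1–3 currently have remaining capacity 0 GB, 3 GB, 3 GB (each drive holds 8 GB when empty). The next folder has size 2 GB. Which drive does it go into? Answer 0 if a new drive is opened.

3

Next-Fit only looks at drive 3, which has 3 GB free.
2 GB fits there.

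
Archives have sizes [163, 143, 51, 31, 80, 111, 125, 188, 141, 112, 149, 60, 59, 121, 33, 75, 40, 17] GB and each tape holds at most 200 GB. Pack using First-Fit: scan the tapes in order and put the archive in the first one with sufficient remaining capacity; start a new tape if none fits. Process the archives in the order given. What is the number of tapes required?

9

163 GB → tape 1 (remaining 37 GB)
143 GB → tape 2 (remaining 57 GB)
51 GB → tape 2 (remaining 6 GB)
31 GB → tape 1 (remaining 6 GB)
80 GB → tape 3 (remaining 120 GB)
111 GB → tape 3 (remaining 9 GB)
125 GB → tape 4 (remaining 75 GB)
188 GB → tape 5 (remaining 12 GB)
141 GB → tape 6 (remaining 59 GB)
112 GB → tape 7 (remaining 88 GB)
149 GB → tape 8 (remaining 51 GB)
60 GB → tape 4 (remaining 15 GB)
59 GB → tape 6 (remaining 0 GB)
121 GB → tape 9 (remaining 79 GB)
33 GB → tape 7 (remaining 55 GB)
75 GB → tape 9 (remaining 4 GB)
40 GB → tape 7 (remaining 15 GB)
17 GB → tape 8 (remaining 34 GB)
Final tapes: [163,31] [143,51] [80,111] [125,60] [188] [141,59] [112,33,40] [149,17] [121,75].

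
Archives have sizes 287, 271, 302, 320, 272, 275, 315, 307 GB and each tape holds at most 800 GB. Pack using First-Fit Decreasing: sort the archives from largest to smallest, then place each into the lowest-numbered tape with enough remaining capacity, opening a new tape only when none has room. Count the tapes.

4 tapes

Sorted descending: 320, 315, 307, 302, 287, 275, 272, 271.
tape 1: place 320 GB, 480 GB left
tape 1: place 315 GB, 165 GB left
tape 2: place 307 GB, 493 GB left
tape 2: place 302 GB, 191 GB left
tape 3: place 287 GB, 513 GB left
tape 3: place 275 GB, 238 GB left
tape 4: place 272 GB, 528 GB left
tape 4: place 271 GB, 257 GB left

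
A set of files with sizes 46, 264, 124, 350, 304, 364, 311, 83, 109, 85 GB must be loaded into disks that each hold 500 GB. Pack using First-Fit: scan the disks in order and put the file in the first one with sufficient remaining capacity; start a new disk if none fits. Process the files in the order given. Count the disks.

Put 46 GB in disk 1; 454 GB remain.
Put 264 GB in disk 1; 190 GB remain.
Put 124 GB in disk 1; 66 GB remain.
Put 350 GB in disk 2; 150 GB remain.
Put 304 GB in disk 3; 196 GB remain.
Put 364 GB in disk 4; 136 GB remain.
Put 311 GB in disk 5; 189 GB remain.
Put 83 GB in disk 2; 67 GB remain.
Put 109 GB in disk 3; 87 GB remain.
Put 85 GB in disk 3; 2 GB remain.

5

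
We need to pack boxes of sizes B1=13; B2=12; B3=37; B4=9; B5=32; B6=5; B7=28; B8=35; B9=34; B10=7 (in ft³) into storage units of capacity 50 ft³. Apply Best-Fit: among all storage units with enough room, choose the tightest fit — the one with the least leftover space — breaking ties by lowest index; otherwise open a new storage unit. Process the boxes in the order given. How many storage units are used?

storage unit 1: place B1 (13 ft³), 37 ft³ left
storage unit 1: place B2 (12 ft³), 25 ft³ left
storage unit 2: place B3 (37 ft³), 13 ft³ left
storage unit 2: place B4 (9 ft³), 4 ft³ left
storage unit 3: place B5 (32 ft³), 18 ft³ left
storage unit 3: place B6 (5 ft³), 13 ft³ left
storage unit 4: place B7 (28 ft³), 22 ft³ left
storage unit 5: place B8 (35 ft³), 15 ft³ left
storage unit 6: place B9 (34 ft³), 16 ft³ left
storage unit 3: place B10 (7 ft³), 6 ft³ left

6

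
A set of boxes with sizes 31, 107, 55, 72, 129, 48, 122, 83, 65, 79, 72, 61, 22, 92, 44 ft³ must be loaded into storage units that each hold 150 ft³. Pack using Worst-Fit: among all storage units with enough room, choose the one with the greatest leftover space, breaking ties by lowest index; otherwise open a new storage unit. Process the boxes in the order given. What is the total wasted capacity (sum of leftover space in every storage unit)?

118

31 ft³ → storage unit 1 (remaining 119 ft³)
107 ft³ → storage unit 1 (remaining 12 ft³)
55 ft³ → storage unit 2 (remaining 95 ft³)
72 ft³ → storage unit 2 (remaining 23 ft³)
129 ft³ → storage unit 3 (remaining 21 ft³)
48 ft³ → storage unit 4 (remaining 102 ft³)
122 ft³ → storage unit 5 (remaining 28 ft³)
83 ft³ → storage unit 4 (remaining 19 ft³)
65 ft³ → storage unit 6 (remaining 85 ft³)
79 ft³ → storage unit 6 (remaining 6 ft³)
72 ft³ → storage unit 7 (remaining 78 ft³)
61 ft³ → storage unit 7 (remaining 17 ft³)
22 ft³ → storage unit 5 (remaining 6 ft³)
92 ft³ → storage unit 8 (remaining 58 ft³)
44 ft³ → storage unit 8 (remaining 14 ft³)
8 storage units × 150 ft³ = 1200 ft³; used 1082 ft³; unused 118 ft³.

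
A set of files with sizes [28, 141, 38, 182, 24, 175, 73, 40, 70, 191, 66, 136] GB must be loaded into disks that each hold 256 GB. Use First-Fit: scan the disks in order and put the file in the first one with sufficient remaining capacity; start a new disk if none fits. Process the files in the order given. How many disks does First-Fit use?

28 GB → disk 1 (remaining 228 GB)
141 GB → disk 1 (remaining 87 GB)
38 GB → disk 1 (remaining 49 GB)
182 GB → disk 2 (remaining 74 GB)
24 GB → disk 1 (remaining 25 GB)
175 GB → disk 3 (remaining 81 GB)
73 GB → disk 2 (remaining 1 GB)
40 GB → disk 3 (remaining 41 GB)
70 GB → disk 4 (remaining 186 GB)
191 GB → disk 5 (remaining 65 GB)
66 GB → disk 4 (remaining 120 GB)
136 GB → disk 6 (remaining 120 GB)
Final disks: [28,141,38,24] [182,73] [175,40] [70,66] [191] [136].

6 disks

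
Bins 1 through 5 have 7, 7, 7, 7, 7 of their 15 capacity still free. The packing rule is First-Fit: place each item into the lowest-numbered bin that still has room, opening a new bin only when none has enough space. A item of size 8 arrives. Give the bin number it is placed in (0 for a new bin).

0

No bin has ≥ 8 free, so a new bin is opened.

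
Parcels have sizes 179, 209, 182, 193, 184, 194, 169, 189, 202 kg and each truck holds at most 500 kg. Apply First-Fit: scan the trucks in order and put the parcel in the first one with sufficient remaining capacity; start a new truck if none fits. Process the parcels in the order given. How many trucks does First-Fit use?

179 kg → truck 1 (remaining 321 kg)
209 kg → truck 1 (remaining 112 kg)
182 kg → truck 2 (remaining 318 kg)
193 kg → truck 2 (remaining 125 kg)
184 kg → truck 3 (remaining 316 kg)
194 kg → truck 3 (remaining 122 kg)
169 kg → truck 4 (remaining 331 kg)
189 kg → truck 4 (remaining 142 kg)
202 kg → truck 5 (remaining 298 kg)
Final trucks: [179,209] [182,193] [184,194] [169,189] [202].

5 trucks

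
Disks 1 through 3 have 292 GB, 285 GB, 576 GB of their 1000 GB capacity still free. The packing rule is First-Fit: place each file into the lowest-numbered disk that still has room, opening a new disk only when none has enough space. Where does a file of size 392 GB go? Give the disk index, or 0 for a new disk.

3

Disks with room: disk 3 (576 GB).
The first with room is disk 3.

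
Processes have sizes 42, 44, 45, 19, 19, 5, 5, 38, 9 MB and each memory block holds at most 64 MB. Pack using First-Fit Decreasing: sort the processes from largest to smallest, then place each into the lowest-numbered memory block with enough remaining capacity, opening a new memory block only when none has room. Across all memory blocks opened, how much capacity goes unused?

Sorted descending: 45, 44, 42, 38, 19, 19, 9, 5, 5.
Put 45 MB in memory block 1; 19 MB remain.
Put 44 MB in memory block 2; 20 MB remain.
Put 42 MB in memory block 3; 22 MB remain.
Put 38 MB in memory block 4; 26 MB remain.
Put 19 MB in memory block 1; 0 MB remain.
Put 19 MB in memory block 2; 1 MB remain.
Put 9 MB in memory block 3; 13 MB remain.
Put 5 MB in memory block 3; 8 MB remain.
Put 5 MB in memory block 3; 3 MB remain.
4 memory blocks × 64 MB = 256 MB; used 226 MB; unused 30 MB.

30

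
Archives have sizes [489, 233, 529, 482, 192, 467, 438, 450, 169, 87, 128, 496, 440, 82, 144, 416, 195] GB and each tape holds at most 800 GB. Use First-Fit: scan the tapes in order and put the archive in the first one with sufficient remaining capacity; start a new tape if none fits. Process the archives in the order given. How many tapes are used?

9 tapes

489 GB → tape 1 (remaining 311 GB)
233 GB → tape 1 (remaining 78 GB)
529 GB → tape 2 (remaining 271 GB)
482 GB → tape 3 (remaining 318 GB)
192 GB → tape 2 (remaining 79 GB)
467 GB → tape 4 (remaining 333 GB)
438 GB → tape 5 (remaining 362 GB)
450 GB → tape 6 (remaining 350 GB)
169 GB → tape 3 (remaining 149 GB)
87 GB → tape 3 (remaining 62 GB)
128 GB → tape 4 (remaining 205 GB)
496 GB → tape 7 (remaining 304 GB)
440 GB → tape 8 (remaining 360 GB)
82 GB → tape 4 (remaining 123 GB)
144 GB → tape 5 (remaining 218 GB)
416 GB → tape 9 (remaining 384 GB)
195 GB → tape 5 (remaining 23 GB)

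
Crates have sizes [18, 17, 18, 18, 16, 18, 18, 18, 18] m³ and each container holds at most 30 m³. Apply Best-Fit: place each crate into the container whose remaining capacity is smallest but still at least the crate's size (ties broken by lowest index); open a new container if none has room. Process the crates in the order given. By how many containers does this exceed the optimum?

0

Best-Fit: [18] [17] [18] [18] [16] [18] [18] [18] [18] → 9 containers.
9 crates exceed 15 m³ (half the capacity), and no two of those can share a container, so at least 9 containers are needed.
So 9 is already optimal.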